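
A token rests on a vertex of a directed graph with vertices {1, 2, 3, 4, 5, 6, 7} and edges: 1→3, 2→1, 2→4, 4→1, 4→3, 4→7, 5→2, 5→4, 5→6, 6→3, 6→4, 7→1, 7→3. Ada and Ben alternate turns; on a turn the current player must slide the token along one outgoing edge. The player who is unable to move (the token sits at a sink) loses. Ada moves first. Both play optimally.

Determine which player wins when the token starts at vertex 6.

Ada wins.

Use the standard recursion: the mover loses at a terminal position; elsewhere, the mover wins exactly when some move hands the opponent an L position.
Every edge goes from a vertex to one that appears earlier in the order 3, 1, 7, 4, 2, 6, 5, so processing vertices in that order labels each vertex after all of its successors.
3: no outgoing edge → L
1: →3(L), so W
7: →3(L), so W
4: →3(L), so W
2: →4(W), 1(W) — all W, so L
6: →3(L), so W
5: →2(L), so W
From 6 Ada can move to 3, reaching an L position.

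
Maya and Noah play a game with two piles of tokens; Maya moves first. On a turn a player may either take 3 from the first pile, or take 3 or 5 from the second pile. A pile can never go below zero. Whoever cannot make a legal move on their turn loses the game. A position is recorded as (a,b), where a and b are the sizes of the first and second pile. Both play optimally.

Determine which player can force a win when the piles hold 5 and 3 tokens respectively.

Work bottom-up. With no move the player to move loses. Otherwise the position is W if at least one move leads to an L position for the opponent, and L if every move leads to a W.
No move ever increases a pile, so every position that can arise here has a ≤ 5 and b ≤ 3; it is enough to label the cells with 0 ≤ a ≤ 5 and 0 ≤ b ≤ 3.
Every move lowers a or b (never raises either), so fill the grid row by row in increasing a, and left to right within a row: each cell's successors are then already labelled.
      b=0  b=1  b=2  b=3
a=0:    L    L    L    W
a=1:    L    L    L    W
a=2:    L    L    L    W
a=3:    W    W    W    L
a=4:    W    W    W    L
a=5:    W    W    W    L
Cells with no legal move (terminal, hence L): (0,0), (0,1), (0,2), (1,0), (1,1), (1,2), (2,0), (2,1), (2,2).
The remaining L cells, each justified by listing all of its moves:
(3,3): L (options (0,3)(W), (3,0)(W) are all W)
(4,3): L (options (1,3)(W), (4,0)(W) are all W)
(5,3): L (options (2,3)(W), (5,0)(W) are all W)
Every other cell has at least one move into one of the L cells above, so it is W.
The starting position (5,3) is L: whatever Maya does, the opponent receives a W position.

Noah wins.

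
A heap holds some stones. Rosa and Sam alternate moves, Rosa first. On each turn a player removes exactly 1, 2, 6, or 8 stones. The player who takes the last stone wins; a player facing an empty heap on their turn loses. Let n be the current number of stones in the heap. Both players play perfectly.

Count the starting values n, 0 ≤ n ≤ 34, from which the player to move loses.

10

Compute win/loss labels from the base case upward. A position with no move is L. Any other position is W if it can reach an L in one move, else L.
n=0: no move → L
n=1: →0(L), so W
n=2: →0(L), so W
n=3: →2(W), 1(W) — all W, so L
n=4: →3(L), so W
n=5: →3(L), so W
n=6: →0(L), so W
n=7: →6(W), 5(W), 1(W) — all W, so L
n=8: →7(L), so W
n=9: →7(L), so W
n=10: →9(W), 8(W), 4(W), 2(W) — all W, so L
n=11: →10(L), so W
n=12: →10(L), so W
n=13: →7(L), so W
n=14: →13(W), 12(W), 8(W), 6(W) — all W, so L
n=15: →14(L), so W
n=16: →14(L), so W
n=17: →16(W), 15(W), 11(W), 9(W) — all W, so L
n=18: →17(L), so W
n=19: →17(L), so W
n=20: →14(L), so W
n=21: →20(W), 19(W), 15(W), 13(W) — all W, so L
n=22: →21(L), so W
n=23: →21(L), so W
n=24: →23(W), 22(W), 18(W), 16(W) — all W, so L
n=25: →24(L), so W
n=26: →24(L), so W
n=27: →21(L), so W
n=28: →27(W), 26(W), 22(W), 20(W) — all W, so L
n=29: →28(L), so W
n=30: →28(L), so W
n=31: →30(W), 29(W), 25(W), 23(W) — all W, so L
n=32: →31(L), so W
n=33: →31(L), so W
n=34: →28(L), so W
L entries with 0 ≤ n ≤ 34: n = 0, 3, 7, 10, 14, 17, 21, 24, 28, 31; that makes 10.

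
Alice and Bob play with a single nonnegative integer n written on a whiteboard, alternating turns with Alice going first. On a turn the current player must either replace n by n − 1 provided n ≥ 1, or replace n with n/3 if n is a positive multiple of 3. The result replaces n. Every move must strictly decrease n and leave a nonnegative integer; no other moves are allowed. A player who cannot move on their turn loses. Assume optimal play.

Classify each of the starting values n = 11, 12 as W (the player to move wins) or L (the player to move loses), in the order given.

Work bottom-up. With no move the player to move loses. Otherwise the position is W if at least one move leads to an L position for the opponent, and L if every move leads to a W.
n=0: no move → L
n=1: can move to 0, which is L ⇒ W
n=2: the only move is to 1(W), a W ⇒ L
n=3: can move to 2, which is L ⇒ W
n=4: the only move is to 3(W), a W ⇒ L
n=5: can move to 4, which is L ⇒ W
n=6: can move to 2, which is L ⇒ W
n=7: the only move is to 6(W), a W ⇒ L
n=8: can move to 7, which is L ⇒ W
n=9: moves to 3(W), 8(W); every one is W ⇒ L
n=10: can move to 9, which is L ⇒ W
n=11: the only move is to 10(W), a W ⇒ L
n=12: can move to 4, which is L ⇒ W

11: L, 12: W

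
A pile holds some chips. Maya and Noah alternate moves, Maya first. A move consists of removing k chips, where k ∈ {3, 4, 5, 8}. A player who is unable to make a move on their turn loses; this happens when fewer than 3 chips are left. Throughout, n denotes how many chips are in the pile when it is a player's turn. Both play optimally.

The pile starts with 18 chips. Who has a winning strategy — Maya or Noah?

Maya wins.

Positions with no move are L. A position that does have a move is losing for the player to move precisely when every available move leads to a winning position for the opponent. Fill in the labels:
n=0: no move → L
n=1: no move → L
n=2: no move → L
n=3: →0(L), so W
n=4: →1(L), so W
n=5: →2(L), so W
n=6: →2(L), so W
n=7: →2(L), so W
n=8: →0(L), so W
n=9: →1(L), so W
n=10: →2(L), so W
n=11: →8(W), 7(W), 6(W), 3(W) — all W, so L
n=12: →9(W), 8(W), 7(W), 4(W) — all W, so L
n=13: →10(W), 9(W), 8(W), 5(W) — all W, so L
n=14: →11(L), so W
n=15: →12(L), so W
n=16: →13(L), so W
n=17: →13(L), so W
n=18: →13(L), so W
From 18 Maya can remove 5, leaving 13, reaching an L position.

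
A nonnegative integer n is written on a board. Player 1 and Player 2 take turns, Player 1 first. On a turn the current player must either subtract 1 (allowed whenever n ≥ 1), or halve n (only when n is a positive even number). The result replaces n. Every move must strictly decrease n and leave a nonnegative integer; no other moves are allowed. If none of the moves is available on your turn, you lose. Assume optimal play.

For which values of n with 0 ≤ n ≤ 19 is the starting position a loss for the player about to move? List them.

0, 2, 5, 7, 9, 11, 13, 15, 17, 19

Compute win/loss labels from the base case upward. A position with no move is L. Any other position is W if it can reach an L in one move, else L.
n=0: no move → L
n=1: W (go to 0, an L position)
n=2: L (sole option 1(W) is W)
n=3: W (go to 2, an L position)
n=4: W (go to 2, an L position)
n=5: L (sole option 4(W) is W)
n=6: W (go to 5, an L position)
n=7: L (sole option 6(W) is W)
n=8: W (go to 7, an L position)
n=9: L (sole option 8(W) is W)
n=10: W (go to 5, an L position)
n=11: L (sole option 10(W) is W)
n=12: W (go to 11, an L position)
n=13: L (sole option 12(W) is W)
n=14: W (go to 7, an L position)
n=15: L (sole option 14(W) is W)
n=16: W (go to 15, an L position)
n=17: L (sole option 16(W) is W)
n=18: W (go to 9, an L position)
n=19: L (sole option 18(W) is W)
Reading off the rows marked L gives the requested list; there are 10 such values of n.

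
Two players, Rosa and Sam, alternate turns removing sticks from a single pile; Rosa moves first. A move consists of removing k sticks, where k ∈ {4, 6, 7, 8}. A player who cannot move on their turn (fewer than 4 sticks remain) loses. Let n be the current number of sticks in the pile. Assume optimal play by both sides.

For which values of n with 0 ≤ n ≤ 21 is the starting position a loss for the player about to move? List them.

Use the standard recursion: the mover loses at a terminal position; elsewhere, the mover wins exactly when some move hands the opponent an L position.
n=0: no move → L
n=1: no move → L
n=2: no move → L
n=3: no move → L
n=4: →0(L), so W
n=5: →1(L), so W
n=6: →2(L), so W
n=7: →3(L), so W
n=8: →2(L), so W
n=9: →3(L), so W
n=10: →3(L), so W
n=11: →3(L), so W
n=12: →8(W), 6(W), 5(W), 4(W) — all W, so L
n=13: →9(W), 7(W), 6(W), 5(W) — all W, so L
n=14: →10(W), 8(W), 7(W), 6(W) — all W, so L
n=15: →11(W), 9(W), 8(W), 7(W) — all W, so L
n=16: →12(L), so W
n=17: →13(L), so W
n=18: →14(L), so W
n=19: →15(L), so W
n=20: →14(L), so W
n=21: →15(L), so W
The losing starting values of n are exactly the entries labelled L in this table (8 of them).

0, 1, 2, 3, 12, 13, 14, 15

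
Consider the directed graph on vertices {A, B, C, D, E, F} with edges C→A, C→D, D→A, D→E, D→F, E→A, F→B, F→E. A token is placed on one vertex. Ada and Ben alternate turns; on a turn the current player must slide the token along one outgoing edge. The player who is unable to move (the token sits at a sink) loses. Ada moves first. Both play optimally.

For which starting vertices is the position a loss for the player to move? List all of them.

A, B

Label each position W (a win for the player to move) or L (a loss). A position with no legal move is L; any other position is W exactly when some move reaches an L, and L when every move reaches a W.
Every edge goes from a vertex to one that appears earlier in the order B, A, E, F, D, C, so processing vertices in that order labels each vertex after all of its successors.
B: no outgoing edge → L
A: no outgoing edge → L
E: W (go to A, an L position)
F: W (go to B, an L position)
D: W (go to A, an L position)
C: W (go to A, an L position)
The losing starting vertices are exactly the entries labelled L in this table (2 of them).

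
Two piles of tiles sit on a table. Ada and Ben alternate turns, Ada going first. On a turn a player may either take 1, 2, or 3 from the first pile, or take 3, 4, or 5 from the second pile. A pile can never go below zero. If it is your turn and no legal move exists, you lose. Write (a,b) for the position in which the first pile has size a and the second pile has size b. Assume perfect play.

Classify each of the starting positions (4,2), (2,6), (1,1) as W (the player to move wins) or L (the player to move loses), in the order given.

Positions with no move are L. A position that does have a move is losing for the player to move precisely when every available move leads to a winning position for the opponent. Fill in the labels:
No move ever increases a pile, so every position that can arise here has a ≤ 4 and b ≤ 6; it is enough to label the cells with 0 ≤ a ≤ 4 and 0 ≤ b ≤ 6.
Every move lowers a or b (never raises either), so fill the grid row by row in increasing a, and left to right within a row: each cell's successors are then already labelled.
      b=0  b=1  b=2  b=3  b=4  b=5  b=6
a=0:    L    L    L    W    W    W    W
a=1:    W    W    W    L    L    L    W
a=2:    W    W    W    W    W    W    L
a=3:    W    W    W    W    W    W    W
a=4:    L    L    L    W    W    W    W
Cells with no legal move (terminal, hence L): (0,0), (0,1), (0,2).
The remaining L cells, each justified by listing all of its moves:
(1,3): L (options (0,3)(W), (1,0)(W) are all W)
(1,4): L (options (0,4)(W), (1,1)(W), (1,0)(W) are all W)
(1,5): L (options (0,5)(W), (1,2)(W), (1,1)(W), (1,0)(W) are all W)
(2,6): L (options (1,6)(W), (0,6)(W), (2,3)(W), (2,2)(W), (2,1)(W) are all W)
(4,0): L (options (3,0)(W), (2,0)(W), (1,0)(W) are all W)
(4,1): L (options (3,1)(W), (2,1)(W), (1,1)(W) are all W)
(4,2): L (options (3,2)(W), (2,2)(W), (1,2)(W) are all W)
Every other cell has at least one move into one of the L cells above, so it is W.
(4,2): one of the L cells justified above, so L
(2,6): one of the L cells justified above, so L
(1,1): the move to (0,1) reaches an L cell, so W

(4,2): L, (2,6): L, (1,1): W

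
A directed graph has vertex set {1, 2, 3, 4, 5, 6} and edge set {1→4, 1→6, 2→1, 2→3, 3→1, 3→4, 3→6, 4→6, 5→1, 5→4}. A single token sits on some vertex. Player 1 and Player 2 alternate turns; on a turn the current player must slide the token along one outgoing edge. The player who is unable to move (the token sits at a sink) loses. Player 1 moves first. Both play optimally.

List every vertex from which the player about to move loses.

2, 5, 6

Classify positions by backward induction: terminal positions (no move available) are L. From any other position, the mover wins iff some move reaches an L.
Every edge goes from a vertex to one that appears earlier in the order 6, 4, 1, 3, 2, 5, so processing vertices in that order labels each vertex after all of its successors.
6: no outgoing edge → L
4: can move to 6, which is L ⇒ W
1: can move to 6, which is L ⇒ W
3: can move to 6, which is L ⇒ W
2: moves to 3(W), 1(W); every one is W ⇒ L
5: moves to 1(W), 4(W); every one is W ⇒ L
The losing starting vertices are exactly the entries labelled L in this table (3 of them).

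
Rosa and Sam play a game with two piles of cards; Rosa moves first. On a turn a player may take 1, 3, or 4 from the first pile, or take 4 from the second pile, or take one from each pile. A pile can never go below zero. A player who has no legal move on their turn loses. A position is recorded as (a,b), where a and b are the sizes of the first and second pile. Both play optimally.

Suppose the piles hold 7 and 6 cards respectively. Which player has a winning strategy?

Rosa wins.

Work bottom-up. With no move the player to move loses. Otherwise the position is W if at least one move leads to an L position for the opponent, and L if every move leads to a W.
No move ever increases a pile, so every position that can arise here has a ≤ 7 and b ≤ 6; it is enough to label the cells with 0 ≤ a ≤ 7 and 0 ≤ b ≤ 6.
Every move lowers a or b (never raises either), so fill the grid row by row in increasing a, and left to right within a row: each cell's successors are then already labelled.
      b=0  b=1  b=2  b=3  b=4  b=5  b=6
a=0:    L    L    L    L    W    W    W
a=1:    W    W    W    W    W    L    L
a=2:    L    L    L    L    W    W    W
a=3:    W    W    W    W    W    L    L
a=4:    W    W    W    W    L    W    W
a=5:    W    W    W    W    W    W    W
a=6:    W    W    W    W    L    W    W
a=7:    L    L    L    L    W    W    W
Cells with no legal move (terminal, hence L): (0,0), (0,1), (0,2), (0,3).
The remaining L cells, each justified by listing all of its moves:
(1,5): moves to (0,5)(W), (1,1)(W), (0,4)(W); every one is W ⇒ L
(1,6): moves to (0,6)(W), (1,2)(W), (0,5)(W); every one is W ⇒ L
(2,0): the only move is to (1,0)(W), a W ⇒ L
(2,1): moves to (1,1)(W), (1,0)(W); every one is W ⇒ L
(2,2): moves to (1,2)(W), (1,1)(W); every one is W ⇒ L
(2,3): moves to (1,3)(W), (1,2)(W); every one is W ⇒ L
(3,5): moves to (2,5)(W), (0,5)(W), (3,1)(W), (2,4)(W); every one is W ⇒ L
(3,6): moves to (2,6)(W), (0,6)(W), (3,2)(W), (2,5)(W); every one is W ⇒ L
(4,4): moves to (3,4)(W), (1,4)(W), (0,4)(W), (4,0)(W), (3,3)(W); every one is W ⇒ L
(6,4): moves to (5,4)(W), (3,4)(W), (2,4)(W), (6,0)(W), (5,3)(W); every one is W ⇒ L
(7,0): moves to (6,0)(W), (4,0)(W), (3,0)(W); every one is W ⇒ L
(7,1): moves to (6,1)(W), (4,1)(W), (3,1)(W), (6,0)(W); every one is W ⇒ L
(7,2): moves to (6,2)(W), (4,2)(W), (3,2)(W), (6,1)(W); every one is W ⇒ L
(7,3): moves to (6,3)(W), (4,3)(W), (3,3)(W), (6,2)(W); every one is W ⇒ L
Every other cell has at least one move into one of the L cells above, so it is W.
From (7,6) Rosa can move to (3,6), reaching an L position.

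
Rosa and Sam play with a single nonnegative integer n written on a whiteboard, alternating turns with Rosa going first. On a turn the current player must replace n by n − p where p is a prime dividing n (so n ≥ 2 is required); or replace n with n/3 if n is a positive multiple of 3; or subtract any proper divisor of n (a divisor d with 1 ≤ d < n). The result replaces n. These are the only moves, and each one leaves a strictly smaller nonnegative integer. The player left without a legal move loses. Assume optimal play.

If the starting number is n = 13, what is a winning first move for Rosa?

Move to 0.

Classify positions by backward induction: terminal positions (no move available) are L. From any other position, the mover wins iff some move reaches an L.
n=0: no move → L
n=1: no move → L
n=2: →0(L), so W
n=3: →0(L), so W
n=4: →2(W), 3(W) — all W, so L
n=5: →0(L), so W
n=6: →4(L), so W
n=7: →0(L), so W
n=8: →4(L), so W
n=9: →3(W), 6(W), 8(W) — all W, so L
n=10: →9(L), so W
n=11: →0(L), so W
n=12: →4(L), so W
n=13: →0(L), so W
From 13, the L positions reachable in one move are: 0.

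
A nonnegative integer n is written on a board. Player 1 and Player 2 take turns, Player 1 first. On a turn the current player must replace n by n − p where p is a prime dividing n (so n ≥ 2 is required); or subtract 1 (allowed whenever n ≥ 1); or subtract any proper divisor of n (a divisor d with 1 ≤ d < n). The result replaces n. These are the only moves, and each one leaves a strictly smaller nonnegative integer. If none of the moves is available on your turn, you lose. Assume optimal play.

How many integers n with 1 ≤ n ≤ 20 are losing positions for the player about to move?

Positions with no move are L. A position that does have a move is losing for the player to move precisely when every available move leads to a winning position for the opponent. Fill in the labels:
n=0: no move → L
n=1: →0(L), so W
n=2: →0(L), so W
n=3: →0(L), so W
n=4: →2(W), 3(W) — all W, so L
n=5: →0(L), so W
n=6: →4(L), so W
n=7: →0(L), so W
n=8: →4(L), so W
n=9: →6(W), 8(W) — all W, so L
n=10: →9(L), so W
n=11: →0(L), so W
n=12: →9(L), so W
n=13: →0(L), so W
n=14: →7(W), 12(W), 13(W) — all W, so L
n=15: →14(L), so W
n=16: →14(L), so W
n=17: →0(L), so W
n=18: →9(L), so W
n=19: →0(L), so W
n=20: →10(W), 15(W), 16(W), 18(W), 19(W) — all W, so L
L entries with 1 ≤ n ≤ 20 (n=0 is outside the asked range and is not counted): n = 4, 9, 14, 20; that makes 4.

4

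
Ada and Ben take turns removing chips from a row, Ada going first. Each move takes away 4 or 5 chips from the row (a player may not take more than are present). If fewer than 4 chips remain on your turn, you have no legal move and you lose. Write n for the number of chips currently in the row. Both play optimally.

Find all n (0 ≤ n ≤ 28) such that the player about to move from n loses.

Use the standard recursion: the mover loses at a terminal position; elsewhere, the mover wins exactly when some move hands the opponent an L position.
n=0: no move → L
n=1: no move → L
n=2: no move → L
n=3: no move → L
n=4: W (go to 0, an L position)
n=5: W (go to 1, an L position)
n=6: W (go to 2, an L position)
n=7: W (go to 3, an L position)
n=8: W (go to 3, an L position)
n=9: L (options 5(W), 4(W) are all W)
n=10: L (options 6(W), 5(W) are all W)
n=11: L (options 7(W), 6(W) are all W)
n=12: L (options 8(W), 7(W) are all W)
n=13: W (go to 9, an L position)
n=14: W (go to 10, an L position)
n=15: W (go to 11, an L position)
n=16: W (go to 12, an L position)
n=17: W (go to 12, an L position)
n=18: L (options 14(W), 13(W) are all W)
n=19: L (options 15(W), 14(W) are all W)
n=20: L (options 16(W), 15(W) are all W)
n=21: L (options 17(W), 16(W) are all W)
n=22: W (go to 18, an L position)
n=23: W (go to 19, an L position)
n=24: W (go to 20, an L position)
n=25: W (go to 21, an L position)
n=26: W (go to 21, an L position)
n=27: L (options 23(W), 22(W) are all W)
n=28: L (options 24(W), 23(W) are all W)
Reading off the rows marked L gives the requested list; there are 14 such values of n.

0, 1, 2, 3, 9, 10, 11, 12, 18, 19, 20, 21, 27, 28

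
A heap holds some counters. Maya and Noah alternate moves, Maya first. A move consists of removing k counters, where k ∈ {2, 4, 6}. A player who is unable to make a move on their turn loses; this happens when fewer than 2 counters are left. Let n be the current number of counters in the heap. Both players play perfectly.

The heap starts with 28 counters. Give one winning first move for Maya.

Remove 4, leaving 24.

Classify positions by backward induction: terminal positions (no move available) are L. From any other position, the mover wins iff some move reaches an L.
n=0: no move → L
n=1: no move → L
n=2: can move to 0, which is L ⇒ W
n=3: can move to 1, which is L ⇒ W
n=4: can move to 0, which is L ⇒ W
n=5: can move to 1, which is L ⇒ W
n=6: can move to 0, which is L ⇒ W
n=7: can move to 1, which is L ⇒ W
n=8: moves to 6(W), 4(W), 2(W); every one is W ⇒ L
n=9: moves to 7(W), 5(W), 3(W); every one is W ⇒ L
n=10: can move to 8, which is L ⇒ W
n=11: can move to 9, which is L ⇒ W
n=12: can move to 8, which is L ⇒ W
n=13: can move to 9, which is L ⇒ W
n=14: can move to 8, which is L ⇒ W
n=15: can move to 9, which is L ⇒ W
n=16: moves to 14(W), 12(W), 10(W); every one is W ⇒ L
n=17: moves to 15(W), 13(W), 11(W); every one is W ⇒ L
n=18: can move to 16, which is L ⇒ W
n=19: can move to 17, which is L ⇒ W
n=20: can move to 16, which is L ⇒ W
n=21: can move to 17, which is L ⇒ W
n=22: can move to 16, which is L ⇒ W
n=23: can move to 17, which is L ⇒ W
n=24: moves to 22(W), 20(W), 18(W); every one is W ⇒ L
n=25: moves to 23(W), 21(W), 19(W); every one is W ⇒ L
n=26: can move to 24, which is L ⇒ W
n=27: can move to 25, which is L ⇒ W
n=28: can move to 24, which is L ⇒ W
From 28, the L positions reachable in one move are: 24.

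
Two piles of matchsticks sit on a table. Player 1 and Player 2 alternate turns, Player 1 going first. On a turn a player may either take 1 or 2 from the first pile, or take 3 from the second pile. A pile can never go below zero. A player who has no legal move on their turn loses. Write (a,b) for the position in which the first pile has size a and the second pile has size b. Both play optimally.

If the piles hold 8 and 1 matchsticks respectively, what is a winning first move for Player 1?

Move to (6,1).

Use the standard recursion: the mover loses at a terminal position; elsewhere, the mover wins exactly when some move hands the opponent an L position.
No move ever increases a pile, so every position that can arise here has a ≤ 8 and b ≤ 1; it is enough to label the cells with 0 ≤ a ≤ 8 and 0 ≤ b ≤ 1.
Every move lowers a or b (never raises either), so fill the grid row by row in increasing a, and left to right within a row: each cell's successors are then already labelled.
      b=0  b=1
a=0:    L    L
a=1:    W    W
a=2:    W    W
a=3:    L    L
a=4:    W    W
a=5:    W    W
a=6:    L    L
a=7:    W    W
a=8:    W    W
Cells with no legal move (terminal, hence L): (0,0), (0,1).
The remaining L cells, each justified by listing all of its moves:
(3,0): moves to (2,0)(W), (1,0)(W); every one is W ⇒ L
(3,1): moves to (2,1)(W), (1,1)(W); every one is W ⇒ L
(6,0): moves to (5,0)(W), (4,0)(W); every one is W ⇒ L
(6,1): moves to (5,1)(W), (4,1)(W); every one is W ⇒ L
Every other cell has at least one move into one of the L cells above, so it is W.
From (8,1), the L positions reachable in one move are: (6,1).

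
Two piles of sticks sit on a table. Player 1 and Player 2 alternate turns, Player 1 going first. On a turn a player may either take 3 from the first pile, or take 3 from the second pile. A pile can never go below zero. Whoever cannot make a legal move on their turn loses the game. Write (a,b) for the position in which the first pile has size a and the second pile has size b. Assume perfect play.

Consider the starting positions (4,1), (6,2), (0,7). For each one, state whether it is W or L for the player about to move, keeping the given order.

Positions with no move are L. A position that does have a move is losing for the player to move precisely when every available move leads to a winning position for the opponent. Fill in the labels:
No move ever increases a pile, so every position that can arise here has a ≤ 6 and b ≤ 7; it is enough to label the cells with 0 ≤ a ≤ 6 and 0 ≤ b ≤ 7.
Every move lowers a or b (never raises either), so fill the grid row by row in increasing a, and left to right within a row: each cell's successors are then already labelled.
      b=0  b=1  b=2  b=3  b=4  b=5  b=6  b=7
a=0:    L    L    L    W    W    W    L    L
a=1:    L    L    L    W    W    W    L    L
a=2:    L    L    L    W    W    W    L    L
a=3:    W    W    W    L    L    L    W    W
a=4:    W    W    W    L    L    L    W    W
a=5:    W    W    W    L    L    L    W    W
a=6:    L    L    L    W    W    W    L    L
Cells with no legal move (terminal, hence L): (0,0), (0,1), (0,2), (1,0), (1,1), (1,2), (2,0), (2,1), (2,2).
The remaining L cells, each justified by listing all of its moves:
(0,6): →(0,3)(W) only, which is W, so L
(0,7): →(0,4)(W) only, which is W, so L
(1,6): →(1,3)(W) only, which is W, so L
(1,7): →(1,4)(W) only, which is W, so L
(2,6): →(2,3)(W) only, which is W, so L
(2,7): →(2,4)(W) only, which is W, so L
(3,3): →(0,3)(W), (3,0)(W) — all W, so L
(3,4): →(0,4)(W), (3,1)(W) — all W, so L
(3,5): →(0,5)(W), (3,2)(W) — all W, so L
(4,3): →(1,3)(W), (4,0)(W) — all W, so L
(4,4): →(1,4)(W), (4,1)(W) — all W, so L
(4,5): →(1,5)(W), (4,2)(W) — all W, so L
(5,3): →(2,3)(W), (5,0)(W) — all W, so L
(5,4): →(2,4)(W), (5,1)(W) — all W, so L
(5,5): →(2,5)(W), (5,2)(W) — all W, so L
(6,0): →(3,0)(W) only, which is W, so L
(6,1): →(3,1)(W) only, which is W, so L
(6,2): →(3,2)(W) only, which is W, so L
(6,6): →(3,6)(W), (6,3)(W) — all W, so L
(6,7): →(3,7)(W), (6,4)(W) — all W, so L
Every other cell has at least one move into one of the L cells above, so it is W.
(4,1): the move to (1,1) reaches an L cell, so W
(6,2): one of the L cells justified above, so L
(0,7): one of the L cells justified above, so L

(4,1): W, (6,2): L, (0,7): L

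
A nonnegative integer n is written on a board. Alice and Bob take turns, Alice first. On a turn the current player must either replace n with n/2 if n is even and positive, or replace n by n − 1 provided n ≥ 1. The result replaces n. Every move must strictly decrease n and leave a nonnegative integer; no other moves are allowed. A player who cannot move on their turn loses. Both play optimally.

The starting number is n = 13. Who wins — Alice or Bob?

Bob wins.

Classify positions by backward induction: terminal positions (no move available) are L. From any other position, the mover wins iff some move reaches an L.
n=0: no move → L
n=1: →0(L), so W
n=2: →1(W) only, which is W, so L
n=3: →2(L), so W
n=4: →2(L), so W
n=5: →4(W) only, which is W, so L
n=6: →5(L), so W
n=7: →6(W) only, which is W, so L
n=8: →7(L), so W
n=9: →8(W) only, which is W, so L
n=10: →5(L), so W
n=11: →10(W) only, which is W, so L
n=12: →11(L), so W
n=13: →12(W) only, which is W, so L
Every move from 13 reaches a W position, so the mover loses.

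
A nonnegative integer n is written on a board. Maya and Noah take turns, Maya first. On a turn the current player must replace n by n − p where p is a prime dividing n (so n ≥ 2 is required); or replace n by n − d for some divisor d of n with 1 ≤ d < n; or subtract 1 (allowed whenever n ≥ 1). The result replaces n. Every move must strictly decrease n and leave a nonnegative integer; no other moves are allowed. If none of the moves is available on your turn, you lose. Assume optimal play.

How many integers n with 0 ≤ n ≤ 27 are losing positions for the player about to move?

Positions with no move are L. A position that does have a move is losing for the player to move precisely when every available move leads to a winning position for the opponent. Fill in the labels:
n=0: no move → L
n=1: reaches L-position 0 → W
n=2: reaches L-position 0 → W
n=3: reaches L-position 0 → W
n=4: only reaches 2(W), 3(W), all W → L
n=5: reaches L-position 0 → W
n=6: reaches L-position 4 → W
n=7: reaches L-position 0 → W
n=8: reaches L-position 4 → W
n=9: only reaches 6(W), 8(W), all W → L
n=10: reaches L-position 9 → W
n=11: reaches L-position 0 → W
n=12: reaches L-position 9 → W
n=13: reaches L-position 0 → W
n=14: only reaches 7(W), 12(W), 13(W), all W → L
n=15: reaches L-position 14 → W
n=16: reaches L-position 14 → W
n=17: reaches L-position 0 → W
n=18: reaches L-position 9 → W
n=19: reaches L-position 0 → W
n=20: only reaches 10(W), 15(W), 16(W), 18(W), 19(W), all W → L
n=21: reaches L-position 14 → W
n=22: reaches L-position 20 → W
n=23: reaches L-position 0 → W
n=24: reaches L-position 20 → W
n=25: reaches L-position 20 → W
n=26: only reaches 13(W), 24(W), 25(W), all W → L
n=27: reaches L-position 26 → W
L entries with 0 ≤ n ≤ 27: n = 0, 4, 9, 14, 20, 26; that makes 6.

6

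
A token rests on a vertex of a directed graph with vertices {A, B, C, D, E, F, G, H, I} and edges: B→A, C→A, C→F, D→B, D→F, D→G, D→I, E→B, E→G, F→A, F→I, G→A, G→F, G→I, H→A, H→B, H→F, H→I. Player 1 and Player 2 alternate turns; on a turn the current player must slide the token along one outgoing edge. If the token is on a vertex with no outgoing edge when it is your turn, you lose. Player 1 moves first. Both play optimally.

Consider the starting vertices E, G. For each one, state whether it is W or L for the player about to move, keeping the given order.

E: L, G: W

Classify positions by backward induction: terminal positions (no move available) are L. From any other position, the mover wins iff some move reaches an L.
Every edge goes from a vertex to one that appears earlier in the order A, I, F, G, C, B, D, E, H, so processing vertices in that order labels each vertex after all of its successors.
A: no outgoing edge → L
I: no outgoing edge → L
F: →I(L), so W
G: →I(L), so W
C: →A(L), so W
B: →A(L), so W
D: →I(L), so W
E: →B(W), G(W) — all W, so L
H: →I(L), so W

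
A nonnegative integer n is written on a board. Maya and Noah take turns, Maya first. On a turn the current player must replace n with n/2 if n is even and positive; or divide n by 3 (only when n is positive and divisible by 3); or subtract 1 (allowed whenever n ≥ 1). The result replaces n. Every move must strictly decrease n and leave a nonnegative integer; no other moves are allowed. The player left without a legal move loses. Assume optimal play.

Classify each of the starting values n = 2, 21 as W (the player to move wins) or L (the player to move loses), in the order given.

2: L, 21: W

Use the standard recursion: the mover loses at a terminal position; elsewhere, the mover wins exactly when some move hands the opponent an L position.
n=0: no move → L
n=1: reaches L-position 0 → W
n=2: only reaches 1(W), which is W → L
n=3: reaches L-position 2 → W
n=4: reaches L-position 2 → W
n=5: only reaches 4(W), which is W → L
n=6: reaches L-position 2 → W
n=7: only reaches 6(W), which is W → L
n=8: reaches L-position 7 → W
n=9: only reaches 3(W), 8(W), all W → L
n=10: reaches L-position 5 → W
n=11: only reaches 10(W), which is W → L
n=12: reaches L-position 11 → W
n=13: only reaches 12(W), which is W → L
n=14: reaches L-position 7 → W
n=15: reaches L-position 5 → W
n=16: only reaches 8(W), 15(W), all W → L
n=17: reaches L-position 16 → W
n=18: reaches L-position 9 → W
n=19: only reaches 18(W), which is W → L
n=20: reaches L-position 19 → W
n=21: reaches L-position 7 → W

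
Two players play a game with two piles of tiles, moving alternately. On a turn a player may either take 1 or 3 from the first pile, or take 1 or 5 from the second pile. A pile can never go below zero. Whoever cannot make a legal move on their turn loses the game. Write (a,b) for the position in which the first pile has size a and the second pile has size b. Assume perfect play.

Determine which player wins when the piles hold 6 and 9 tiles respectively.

Classify positions by backward induction: terminal positions (no move available) are L. From any other position, the mover wins iff some move reaches an L.
No move ever increases a pile, so every position that can arise here has a ≤ 6 and b ≤ 9; it is enough to label the cells with 0 ≤ a ≤ 6 and 0 ≤ b ≤ 9.
Every move lowers a or b (never raises either), so fill the grid row by row in increasing a, and left to right within a row: each cell's successors are then already labelled.
      b=0  b=1  b=2  b=3  b=4  b=5  b=6  b=7  b=8  b=9
a=0:    L    W    L    W    L    W    L    W    L    W
a=1:    W    L    W    L    W    L    W    L    W    L
a=2:    L    W    L    W    L    W    L    W    L    W
a=3:    W    L    W    L    W    L    W    L    W    L
a=4:    L    W    L    W    L    W    L    W    L    W
a=5:    W    L    W    L    W    L    W    L    W    L
a=6:    L    W    L    W    L    W    L    W    L    W
Cells with no legal move (terminal, hence L): (0,0).
The remaining L cells, each justified by listing all of its moves:
(0,2): only reaches (0,1)(W), which is W → L
(0,4): only reaches (0,3)(W), which is W → L
(0,6): only reaches (0,5)(W), (0,1)(W), all W → L
(0,8): only reaches (0,7)(W), (0,3)(W), all W → L
(1,1): only reaches (0,1)(W), (1,0)(W), all W → L
(1,3): only reaches (0,3)(W), (1,2)(W), all W → L
(1,5): only reaches (0,5)(W), (1,4)(W), (1,0)(W), all W → L
(1,7): only reaches (0,7)(W), (1,6)(W), (1,2)(W), all W → L
(1,9): only reaches (0,9)(W), (1,8)(W), (1,4)(W), all W → L
(2,0): only reaches (1,0)(W), which is W → L
(2,2): only reaches (1,2)(W), (2,1)(W), all W → L
(2,4): only reaches (1,4)(W), (2,3)(W), all W → L
(2,6): only reaches (1,6)(W), (2,5)(W), (2,1)(W), all W → L
(2,8): only reaches (1,8)(W), (2,7)(W), (2,3)(W), all W → L
(3,1): only reaches (2,1)(W), (0,1)(W), (3,0)(W), all W → L
(3,3): only reaches (2,3)(W), (0,3)(W), (3,2)(W), all W → L
(3,5): only reaches (2,5)(W), (0,5)(W), (3,4)(W), (3,0)(W), all W → L
(3,7): only reaches (2,7)(W), (0,7)(W), (3,6)(W), (3,2)(W), all W → L
(3,9): only reaches (2,9)(W), (0,9)(W), (3,8)(W), (3,4)(W), all W → L
(4,0): only reaches (3,0)(W), (1,0)(W), all W → L
(4,2): only reaches (3,2)(W), (1,2)(W), (4,1)(W), all W → L
(4,4): only reaches (3,4)(W), (1,4)(W), (4,3)(W), all W → L
(4,6): only reaches (3,6)(W), (1,6)(W), (4,5)(W), (4,1)(W), all W → L
(4,8): only reaches (3,8)(W), (1,8)(W), (4,7)(W), (4,3)(W), all W → L
(5,1): only reaches (4,1)(W), (2,1)(W), (5,0)(W), all W → L
(5,3): only reaches (4,3)(W), (2,3)(W), (5,2)(W), all W → L
(5,5): only reaches (4,5)(W), (2,5)(W), (5,4)(W), (5,0)(W), all W → L
(5,7): only reaches (4,7)(W), (2,7)(W), (5,6)(W), (5,2)(W), all W → L
(5,9): only reaches (4,9)(W), (2,9)(W), (5,8)(W), (5,4)(W), all W → L
(6,0): only reaches (5,0)(W), (3,0)(W), all W → L
(6,2): only reaches (5,2)(W), (3,2)(W), (6,1)(W), all W → L
(6,4): only reaches (5,4)(W), (3,4)(W), (6,3)(W), all W → L
(6,6): only reaches (5,6)(W), (3,6)(W), (6,5)(W), (6,1)(W), all W → L
(6,8): only reaches (5,8)(W), (3,8)(W), (6,7)(W), (6,3)(W), all W → L
Every other cell has at least one move into one of the L cells above, so it is W.
From (6,9) the player to move can move to (5,9), reaching an L position.

The first player wins.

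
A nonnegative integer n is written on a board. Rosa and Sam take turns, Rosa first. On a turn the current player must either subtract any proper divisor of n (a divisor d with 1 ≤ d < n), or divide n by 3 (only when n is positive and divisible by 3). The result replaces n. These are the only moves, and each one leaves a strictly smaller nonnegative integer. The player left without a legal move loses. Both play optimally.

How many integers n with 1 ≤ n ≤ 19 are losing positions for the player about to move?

9

Label each position W (a win for the player to move) or L (a loss). A position with no legal move is L; any other position is W exactly when some move reaches an L, and L when every move reaches a W.
n=0: no move → L
n=1: no move → L
n=2: can move to 1, which is L ⇒ W
n=3: can move to 1, which is L ⇒ W
n=4: moves to 2(W), 3(W); every one is W ⇒ L
n=5: can move to 4, which is L ⇒ W
n=6: can move to 4, which is L ⇒ W
n=7: the only move is to 6(W), a W ⇒ L
n=8: can move to 4, which is L ⇒ W
n=9: moves to 3(W), 6(W), 8(W); every one is W ⇒ L
n=10: can move to 9, which is L ⇒ W
n=11: the only move is to 10(W), a W ⇒ L
n=12: can move to 4, which is L ⇒ W
n=13: the only move is to 12(W), a W ⇒ L
n=14: can move to 7, which is L ⇒ W
n=15: moves to 5(W), 10(W), 12(W), 14(W); every one is W ⇒ L
n=16: can move to 15, which is L ⇒ W
n=17: the only move is to 16(W), a W ⇒ L
n=18: can move to 9, which is L ⇒ W
n=19: the only move is to 18(W), a W ⇒ L
L entries with 1 ≤ n ≤ 19 (n=0 is outside the asked range and is not counted): n = 1, 4, 7, 9, 11, 13, 15, 17, 19; that makes 9.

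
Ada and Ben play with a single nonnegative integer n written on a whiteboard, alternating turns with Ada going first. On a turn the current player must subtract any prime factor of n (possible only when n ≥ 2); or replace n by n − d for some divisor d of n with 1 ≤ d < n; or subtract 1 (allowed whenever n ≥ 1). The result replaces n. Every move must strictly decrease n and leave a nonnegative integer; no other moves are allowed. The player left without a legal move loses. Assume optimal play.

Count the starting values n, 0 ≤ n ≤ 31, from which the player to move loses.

Use the standard recursion: the mover loses at a terminal position; elsewhere, the mover wins exactly when some move hands the opponent an L position.
n=0: no move → L
n=1: reaches L-position 0 → W
n=2: reaches L-position 0 → W
n=3: reaches L-position 0 → W
n=4: only reaches 2(W), 3(W), all W → L
n=5: reaches L-position 0 → W
n=6: reaches L-position 4 → W
n=7: reaches L-position 0 → W
n=8: reaches L-position 4 → W
n=9: only reaches 6(W), 8(W), all W → L
n=10: reaches L-position 9 → W
n=11: reaches L-position 0 → W
n=12: reaches L-position 9 → W
n=13: reaches L-position 0 → W
n=14: only reaches 7(W), 12(W), 13(W), all W → L
n=15: reaches L-position 14 → W
n=16: reaches L-position 14 → W
n=17: reaches L-position 0 → W
n=18: reaches L-position 9 → W
n=19: reaches L-position 0 → W
n=20: only reaches 10(W), 15(W), 16(W), 18(W), 19(W), all W → L
n=21: reaches L-position 14 → W
n=22: reaches L-position 20 → W
n=23: reaches L-position 0 → W
n=24: reaches L-position 20 → W
n=25: reaches L-position 20 → W
n=26: only reaches 13(W), 24(W), 25(W), all W → L
n=27: reaches L-position 26 → W
n=28: reaches L-position 14 → W
n=29: reaches L-position 0 → W
n=30: reaches L-position 20 → W
n=31: reaches L-position 0 → W
L entries with 0 ≤ n ≤ 31: n = 0, 4, 9, 14, 20, 26; that makes 6.

6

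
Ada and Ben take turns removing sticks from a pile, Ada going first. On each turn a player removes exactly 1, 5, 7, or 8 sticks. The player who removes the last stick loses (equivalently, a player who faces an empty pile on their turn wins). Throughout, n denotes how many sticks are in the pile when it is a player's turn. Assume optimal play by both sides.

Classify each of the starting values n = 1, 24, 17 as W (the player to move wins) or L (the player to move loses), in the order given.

1: L, 24: W, 17: W

Build the W/L table. Terminal = W. A non-terminal position is W if it has a move to some L; otherwise it is L.
n=0: no move; the opponent has just taken the last stick and therefore loses → W
n=1: →0(W) only, which is W, so L
n=2: →1(L), so W
n=3: →2(W) only, which is W, so L
n=4: →3(L), so W
n=5: →4(W), 0(W) — all W, so L
n=6: →5(L), so W
n=7: →6(W), 2(W), 0(W) — all W, so L
n=8: →7(L), so W
n=9: →1(L), so W
n=10: →5(L), so W
n=11: →3(L), so W
n=12: →7(L), so W
n=13: →5(L), so W
n=14: →7(L), so W
n=15: →7(L), so W
n=16: →15(W), 11(W), 9(W), 8(W) — all W, so L
n=17: →16(L), so W
n=18: →17(W), 13(W), 11(W), 10(W) — all W, so L
n=19: →18(L), so W
n=20: →19(W), 15(W), 13(W), 12(W) — all W, so L
n=21: →20(L), so W
n=22: →21(W), 17(W), 15(W), 14(W) — all W, so L
n=23: →22(L), so W
n=24: →16(L), so W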